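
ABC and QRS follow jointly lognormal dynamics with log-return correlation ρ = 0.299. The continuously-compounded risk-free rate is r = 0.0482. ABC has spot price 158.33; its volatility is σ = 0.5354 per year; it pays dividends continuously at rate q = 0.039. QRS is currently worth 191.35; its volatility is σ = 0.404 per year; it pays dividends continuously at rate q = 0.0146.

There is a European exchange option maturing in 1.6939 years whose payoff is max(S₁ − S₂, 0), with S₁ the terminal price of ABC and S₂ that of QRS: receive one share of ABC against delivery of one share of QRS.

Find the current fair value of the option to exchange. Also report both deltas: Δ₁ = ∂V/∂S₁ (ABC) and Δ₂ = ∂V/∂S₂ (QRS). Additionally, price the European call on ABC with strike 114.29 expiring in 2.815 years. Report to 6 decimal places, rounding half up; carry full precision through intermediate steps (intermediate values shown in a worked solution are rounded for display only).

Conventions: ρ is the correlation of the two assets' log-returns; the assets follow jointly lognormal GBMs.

σ_eff = √(σ₁² + σ₂² − 2ρσ₁σ₂) = √(0.5354² + 0.404² − 2·0.299·0.5354·0.404) = 0.566146
d₁ = (ln(S₁/S₂) + (q₂ − q₁ + σ_eff²/2)T) / (σ_eff√T) = (ln(158.33/191.35) + (0.0146 − 0.039 + 0.160260)·1.6939) / 0.736838 = 0.055251
d₂ = d₁ − σ_eff√T = 0.055251 − 0.736838 = -0.681587
N(d₁) = 0.522031,  N(d₂) = 0.247750
V = S₁·e^{−q₁T}·N(d₁) − S₂·e^{−q₂T}·N(d₂) = 77.369352 − 46.248949 = 31.120403
Δ₁ = e^{−q₁T}·N(d₁) = 0.488659;  Δ₂ = −e^{−q₂T}·N(d₂) = -0.241698
[vanilla: ABC call K=114.29]
σ√T = 0.5354·√2.815 = 0.898292
d₁ = (ln(S/K) + (r−q+σ²/2)T) / (σ√T) = (ln(158.33/114.29) + (0.0482−0.039+0.5354²/2)·2.815) / 0.898292 = (0.325942 + 0.429362) / 0.898292 = 0.840823
d₂ = d₁ − σ√T = 0.840823 − 0.898292 = -0.057469
e^{−rT} = 0.873119
e^{−qT} = 0.896027
N(d₁) = 0.799776,  N(d₂) = 0.477086
price = S·e^{−qT}·N(d₁) − K·e^{−rT}·N(d₂) = 113.462622 − 47.607826 = 65.854796

exchange price = 31.120403
Δ1 = 0.488659
Δ2 = -0.241698
price(ABC call K=114.29) = 65.854796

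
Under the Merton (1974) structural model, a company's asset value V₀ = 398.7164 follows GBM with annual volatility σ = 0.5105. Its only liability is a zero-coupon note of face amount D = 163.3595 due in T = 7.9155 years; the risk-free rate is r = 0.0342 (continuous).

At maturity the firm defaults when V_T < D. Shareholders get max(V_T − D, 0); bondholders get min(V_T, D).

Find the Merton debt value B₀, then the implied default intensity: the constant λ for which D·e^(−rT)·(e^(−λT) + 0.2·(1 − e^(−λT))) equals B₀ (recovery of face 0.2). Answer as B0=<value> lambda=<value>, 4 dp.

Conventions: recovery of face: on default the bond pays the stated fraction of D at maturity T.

Apply the equity-as-call identities (strike 163.3595, horizon 7.9155 years):
d₁ = [ln(V₀/D) + (r + σ²/2)T] / (σ√T)
   = [ln(398.7164/163.3595) + (0.0342 + 0.5·0.5105²)·7.9155] / (0.5105·√7.9155)
   = [0.892297 + 1.302140] / 1.436266 = 1.527877
d₂ = d₁ − σ√T = 1.527877 − 1.436266 = 0.091610
N(d₁) = 0.936728,  N(d₂) = 0.536496,  e^(−rT) = 0.762838
E₀ = V₀·N(d₁) − D·e^(−rT)·N(d₂)
   = 398.7164·0.936728 − 163.3595·0.762838·0.536496 = 306.632552
B₀ = V₀ − E₀ = 398.7164 − 306.632552 = 92.083848
e^(−λT) = (B₀·e^(rT)/D − 0.2)/(1 − 0.2) = (92.0838·1.310895/163.3595 − 0.2)/0.8 = 0.67366982
λ = −ln(0.67366982)/7.9155 = 0.049904

B0=92.0838 lambda=0.0499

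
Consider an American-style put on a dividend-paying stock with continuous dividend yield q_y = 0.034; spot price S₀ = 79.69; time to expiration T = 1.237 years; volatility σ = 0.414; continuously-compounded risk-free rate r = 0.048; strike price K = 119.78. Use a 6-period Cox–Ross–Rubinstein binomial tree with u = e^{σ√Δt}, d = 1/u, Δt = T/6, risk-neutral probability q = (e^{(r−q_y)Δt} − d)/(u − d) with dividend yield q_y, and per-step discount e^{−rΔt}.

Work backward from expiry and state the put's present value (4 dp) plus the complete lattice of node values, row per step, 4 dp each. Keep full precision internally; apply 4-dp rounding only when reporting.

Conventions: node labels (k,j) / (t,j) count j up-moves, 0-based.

price = 42.5444
tree:
42.5444
53.7463 30.3541
65.0624 41.2736 18.2312
74.4392 53.7463 27.5688 7.6977
82.2092 65.0624 40.0900 13.5115 1.0606
88.6476 74.4392 53.7463 23.6094 1.9864 0.0000
93.9827 82.2092 65.0624 40.0900 3.7206 0.0000 0.0000

Δt=0.20617  u=1.20681  d=0.82863  q=0.46079  discount=0.99015
step 6 (expiry): payoffs max(K−S,0) = 93.9827 82.2092 65.0624 40.0900 3.7206 0.0000 0.0000
k=5: (k=5,j=0): S=31.1324, K−S=88.6476, hold=87.6856 ⇒ V=88.6476 exercise | (k=5,j=1): S=45.3408, K−S=74.4392, hold=73.5764 ⇒ V=74.4392 exercise | (k=5,j=2): S=66.0337, K−S=53.7463, hold=53.0281 ⇒ V=53.7463 exercise | (k=5,j=3): S=96.1706, K−S=23.6094, hold=23.1017 ⇒ V=23.6094 exercise | (k=5,j=4): S=140.0615, K−S=0.0000, hold=1.9864 ⇒ V=1.9864 continue | (k=5,j=5): S=203.9836, K−S=0.0000, hold=0.0000 ⇒ V=0.0000 continue
k=4: (k=4,j=0): S=37.5708, K−S=82.2092, hold=81.2921 ⇒ V=82.2092 exercise | (k=4,j=1): S=54.7176, K−S=65.0624, hold=64.2651 ⇒ V=65.0624 exercise | (k=4,j=2): S=79.6900, K−S=40.0900, hold=39.4671 ⇒ V=40.0900 exercise | (k=4,j=3): S=116.0594, K−S=3.7206, hold=13.5115 ⇒ V=13.5115 continue | (k=4,j=4): S=169.0273, K−S=0.0000, hold=1.0606 ⇒ V=1.0606 continue
k=3: (k=3,j=0): S=45.3408, K−S=74.4392, hold=73.5764 ⇒ V=74.4392 exercise | (k=3,j=1): S=66.0337, K−S=53.7463, hold=53.0281 ⇒ V=53.7463 exercise | (k=3,j=2): S=96.1706, K−S=23.6094, hold=27.5688 ⇒ V=27.5688 continue | (k=3,j=3): S=140.0615, K−S=0.0000, hold=7.6977 ⇒ V=7.6977 continue
k=2: (k=2,j=0): S=54.7176, K−S=65.0624, hold=64.2651 ⇒ V=65.0624 exercise | (k=2,j=1): S=79.6900, K−S=40.0900, hold=41.2736 ⇒ V=41.2736 continue | (k=2,j=2): S=116.0594, K−S=3.7206, hold=18.2312 ⇒ V=18.2312 continue
k=1: (k=1,j=0): S=66.0337, K−S=53.7463, hold=53.5681 ⇒ V=53.7463 exercise | (k=1,j=1): S=96.1706, K−S=23.6094, hold=30.3541 ⇒ V=30.3541 continue
k=0: (k=0,j=0): S=79.6900, K−S=40.0900, hold=42.5444 ⇒ V=42.5444 continue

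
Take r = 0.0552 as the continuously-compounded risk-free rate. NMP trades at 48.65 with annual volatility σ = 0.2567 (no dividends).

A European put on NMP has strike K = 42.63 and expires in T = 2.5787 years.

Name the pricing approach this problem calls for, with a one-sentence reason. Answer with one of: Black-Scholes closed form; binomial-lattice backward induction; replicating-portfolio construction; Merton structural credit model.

Key observation: with NMP following a GBM at constant σ and r, the European put struck at 42.63 prices in closed form — nothing here needs a stepwise model or a balance sheet.

framework: Black-Scholes closed form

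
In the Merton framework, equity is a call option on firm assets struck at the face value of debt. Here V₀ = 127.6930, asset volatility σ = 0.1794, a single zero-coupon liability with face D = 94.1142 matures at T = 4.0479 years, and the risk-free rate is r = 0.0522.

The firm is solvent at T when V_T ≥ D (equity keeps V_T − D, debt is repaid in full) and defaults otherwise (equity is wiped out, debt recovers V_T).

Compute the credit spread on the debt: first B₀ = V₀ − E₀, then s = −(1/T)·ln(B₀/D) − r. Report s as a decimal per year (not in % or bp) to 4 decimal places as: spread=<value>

spread=0.0039

Apply the equity-as-call identities (strike 94.1142, horizon 4.0479 years):
d₁ = [ln(V₀/D) + (r + σ²/2)T] / (σ√T)
   = [ln(127.6930/94.1142) + (0.0522 + 0.5·0.1794²)·4.0479] / (0.1794·√4.0479)
   = [0.305120 + 0.276440] / 0.360942 = 1.611229
d₂ = d₁ − σ√T = 1.611229 − 0.360942 = 1.250287
N(d₁) = 0.946435,  N(d₂) = 0.894403,  e^(−rT) = 0.809531
E₀ = V₀·N(d₁) − D·e^(−rT)·N(d₂)
   = 127.6930·0.946435 − 94.1142·0.809531·0.894403 = 52.710074
B₀ = V₀ − E₀ = 127.6930 − 52.710074 = 74.982926
spread = −(1/T)·ln(B₀/D) − r = −(1/4.0479)·ln(74.982926/94.1142) − 0.0522 = 0.00393985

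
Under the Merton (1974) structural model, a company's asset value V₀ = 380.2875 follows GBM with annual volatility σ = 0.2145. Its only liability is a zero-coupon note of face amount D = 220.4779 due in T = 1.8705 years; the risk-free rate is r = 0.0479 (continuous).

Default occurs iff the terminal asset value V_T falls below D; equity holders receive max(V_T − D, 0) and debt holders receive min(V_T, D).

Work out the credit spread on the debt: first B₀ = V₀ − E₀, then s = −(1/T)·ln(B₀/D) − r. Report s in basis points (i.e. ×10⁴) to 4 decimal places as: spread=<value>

Equity is a call on the firm's assets struck at D = 220.4779:
d₁ = [ln(V₀/D) + (r + σ²/2)T] / (σ√T)
   = [ln(380.2875/220.4779) + (0.0479 + 0.5·0.2145²)·1.8705] / (0.2145·√1.8705)
   = [0.545130 + 0.132628] / 0.293364 = 2.310301
d₂ = d₁ − σ√T = 2.310301 − 0.293364 = 2.016938
N(d₁) = 0.989564,  N(d₂) = 0.978149,  e^(−rT) = 0.914300
E₀ = V₀·N(d₁) − D·e^(−rT)·N(d₂)
   = 380.2875·0.989564 − 220.4779·0.914300·0.978149 = 179.140847
B₀ = V₀ − E₀ = 380.2875 − 179.140847 = 201.146653
spread = −(1/T)·ln(B₀/D) − r = −(1/1.8705)·ln(201.146653/220.4779) − 0.0479 = 0.00115811
in basis points: 0.00115811 × 10⁴ = 11.5811 bp

spread=11.5811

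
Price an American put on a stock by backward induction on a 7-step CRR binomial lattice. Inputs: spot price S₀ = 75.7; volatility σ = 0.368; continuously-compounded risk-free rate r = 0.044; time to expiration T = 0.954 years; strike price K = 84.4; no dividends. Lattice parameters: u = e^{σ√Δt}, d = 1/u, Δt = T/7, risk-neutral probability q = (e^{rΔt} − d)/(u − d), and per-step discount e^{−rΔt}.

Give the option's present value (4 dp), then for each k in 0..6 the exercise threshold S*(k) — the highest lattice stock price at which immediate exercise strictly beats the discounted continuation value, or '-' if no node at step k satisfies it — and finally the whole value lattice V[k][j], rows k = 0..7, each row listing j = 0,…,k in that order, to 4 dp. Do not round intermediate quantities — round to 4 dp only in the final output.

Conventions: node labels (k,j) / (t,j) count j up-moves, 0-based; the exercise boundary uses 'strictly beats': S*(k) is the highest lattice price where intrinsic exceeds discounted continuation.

params: Δt=0.13629 u=1.14551 d=0.87297 q=0.48816 e^(-rΔt)=0.99402
t_7 payoffs: 55.1524 46.0211 34.0391 18.3162 0.0000 0.0000 0.0000 0.0000
t_6: node(6,0) S=33.5036 payoff=50.8964 vs cont=50.3918 → 50.8964 [stop]  node(6,1) S=43.9636 payoff=40.4364 vs cont=39.9318 → 40.4364 [stop]  node(6,2) S=57.6892 payoff=26.7108 vs cont=26.2062 → 26.7108 [stop]  node(6,3) S=75.7000 payoff=8.7000 vs cont=9.3190 → 9.3190 [wait]  node(6,4) S=99.3339 payoff=0.0000 vs cont=0.0000 → 0.0000 [wait]  node(6,5) S=130.3463 payoff=0.0000 vs cont=0.0000 → 0.0000 [wait]  node(6,6) S=171.0410 payoff=0.0000 vs cont=0.0000 → 0.0000 [wait]  ⇒ S*(6)=57.6892
t_5: node(5,0) S=38.3789 payoff=46.0211 vs cont=45.5165 → 46.0211 [stop]  node(5,1) S=50.3609 payoff=34.0391 vs cont=33.5345 → 34.0391 [stop]  node(5,2) S=66.0838 payoff=18.3162 vs cont=18.1119 → 18.3162 [stop]  node(5,3) S=86.7155 payoff=0.0000 vs cont=4.7413 → 4.7413 [wait]  node(5,4) S=113.7884 payoff=0.0000 vs cont=0.0000 → 0.0000 [wait]  node(5,5) S=149.3136 payoff=0.0000 vs cont=0.0000 → 0.0000 [wait]  ⇒ S*(5)=66.0838
t_4: node(4,0) S=43.9636 payoff=40.4364 vs cont=39.9318 → 40.4364 [stop]  node(4,1) S=57.6892 payoff=26.7108 vs cont=26.2062 → 26.7108 [stop]  node(4,2) S=75.7000 payoff=8.7000 vs cont=11.6196 → 11.6196 [wait]  node(4,3) S=99.3339 payoff=0.0000 vs cont=2.4123 → 2.4123 [wait]  node(4,4) S=130.3463 payoff=0.0000 vs cont=0.0000 → 0.0000 [wait]  ⇒ S*(4)=57.6892
t_3: node(3,0) S=50.3609 payoff=34.0391 vs cont=33.5345 → 34.0391 [stop]  node(3,1) S=66.0838 payoff=18.3162 vs cont=19.2283 → 19.2283 [wait]  node(3,2) S=86.7155 payoff=0.0000 vs cont=7.0824 → 7.0824 [wait]  node(3,3) S=113.7884 payoff=0.0000 vs cont=1.2273 → 1.2273 [wait]  ⇒ S*(3)=50.3609
t_2: node(2,0) S=57.6892 payoff=26.7108 vs cont=26.6488 → 26.7108 [stop]  node(2,1) S=75.7000 payoff=8.7000 vs cont=13.2197 → 13.2197 [wait]  node(2,2) S=99.3339 payoff=0.0000 vs cont=4.1990 → 4.1990 [wait]  ⇒ S*(2)=57.6892
t_1: node(1,0) S=66.0838 payoff=18.3162 vs cont=20.0047 → 20.0047 [wait]  node(1,1) S=86.7155 payoff=0.0000 vs cont=8.7635 → 8.7635 [wait]  ⇒ S*(1)=-
t_0: node(0,0) S=75.7000 payoff=8.7000 vs cont=14.4304 → 14.4304 [wait]  ⇒ S*(0)=-

price = 14.4304
boundary = - - 57.6892 50.3609 57.6892 66.0838 57.6892
tree:
14.4304
20.0047 8.7635
26.7108 13.2197 4.1990
34.0391 19.2283 7.0824 1.2273
40.4364 26.7108 11.6196 2.4123 0.0000
46.0211 34.0391 18.3162 4.7413 0.0000 0.0000
50.8964 40.4364 26.7108 9.3190 0.0000 0.0000 0.0000
55.1524 46.0211 34.0391 18.3162 0.0000 0.0000 0.0000 0.0000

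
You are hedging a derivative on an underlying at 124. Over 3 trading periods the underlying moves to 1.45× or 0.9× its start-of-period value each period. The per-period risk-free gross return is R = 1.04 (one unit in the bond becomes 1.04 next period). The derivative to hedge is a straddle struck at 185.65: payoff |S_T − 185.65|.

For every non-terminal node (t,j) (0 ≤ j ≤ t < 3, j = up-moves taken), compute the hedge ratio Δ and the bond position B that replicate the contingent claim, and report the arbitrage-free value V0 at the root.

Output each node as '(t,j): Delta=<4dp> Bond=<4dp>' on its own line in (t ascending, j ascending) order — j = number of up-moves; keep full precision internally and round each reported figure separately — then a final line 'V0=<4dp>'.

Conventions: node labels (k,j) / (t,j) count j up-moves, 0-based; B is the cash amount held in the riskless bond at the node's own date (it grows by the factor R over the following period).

(0,0): Delta=-0.2440 Bond=89.5639
(1,0): Delta=-0.6093 Bond=133.9121
(1,1): Delta=0.4200 Bond=-26.2386
(2,0): Delta=-1.0000 Bond=178.5096
(2,1): Delta=0.1009 Bond=24.3484
(2,2): Delta=1.0000 Bond=-178.5096
V0=59.3048

Arbitrage-free pricing uses the up-move probability p* = (R−d)/(u−d) = 0.2545, discounting each step at R = 1.04.
Payoffs at expiry: V(3,0)=95.2540, V(3,1)=40.0120, V(3,2)=48.9890, V(3,3)=192.3795
(2,0): S=100.4400. Δ = (V_up−V_dn)/(S_up−S_dn) = (40.0120−95.2540)/(145.6380−90.3960) = -1.0000. V = [p*·40.0120 + (1−p*)·95.2540]/1.04 = 78.0696. B = V − Δ·S = 178.5096.
(2,1): S=161.8200. Δ = (V_up−V_dn)/(S_up−S_dn) = (48.9890−40.0120)/(234.6390−145.6380) = 0.1009. V = [p*·48.9890 + (1−p*)·40.0120]/1.04 = 40.6702. B = V − Δ·S = 24.3484.
(2,2): S=260.7100. Δ = (V_up−V_dn)/(S_up−S_dn) = (192.3795−48.9890)/(378.0295−234.6390) = 1.0000. V = [p*·192.3795 + (1−p*)·48.9890]/1.04 = 82.2004. B = V − Δ·S = -178.5096.
(1,0): S=111.6000. Δ = (V_up−V_dn)/(S_up−S_dn) = (40.6702−78.0696)/(161.8200−100.4400) = -0.6093. V = [p*·40.6702 + (1−p*)·78.0696]/1.04 = 65.9132. B = V − Δ·S = 133.9121.
(1,1): S=179.8000. Δ = (V_up−V_dn)/(S_up−S_dn) = (82.2004−40.6702)/(260.7100−161.8200) = 0.4200. V = [p*·82.2004 + (1−p*)·40.6702]/1.04 = 49.2707. B = V − Δ·S = -26.2386.
(0,0): S=124.0000. Δ = (V_up−V_dn)/(S_up−S_dn) = (49.2707−65.9132)/(179.8000−111.6000) = -0.2440. V = [p*·49.2707 + (1−p*)·65.9132]/1.04 = 59.3048. B = V − Δ·S = 89.5639.
Verification: the root portfolio costs Δ(0,0)·S0 + B(0,0) = 59.3048, matching V0.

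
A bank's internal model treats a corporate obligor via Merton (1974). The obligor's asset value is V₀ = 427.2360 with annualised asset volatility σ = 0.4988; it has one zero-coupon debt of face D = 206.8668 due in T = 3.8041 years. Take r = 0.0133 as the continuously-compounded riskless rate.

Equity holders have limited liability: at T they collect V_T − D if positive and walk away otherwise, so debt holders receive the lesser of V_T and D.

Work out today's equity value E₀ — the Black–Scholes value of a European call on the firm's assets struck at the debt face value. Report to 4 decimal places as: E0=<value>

Work the structural quantities from V₀ = 427.2360 against face 206.8668:
d₁ = [ln(V₀/D) + (r + σ²/2)T] / (σ√T)
   = [ln(427.2360/206.8668) + (0.0133 + 0.5·0.4988²)·3.8041] / (0.4988·√3.8041)
   = [0.725261 + 0.523827] / 0.972865 = 1.283929
d₂ = d₁ − σ√T = 1.283929 − 0.972865 = 0.311064
N(d₁) = 0.900417,  N(d₂) = 0.622124,  e^(−rT) = 0.950664
E₀ = V₀·N(d₁) − D·e^(−rT)·N(d₂)
   = 427.2360·0.900417 − 206.8668·0.950664·0.622124 = 262.342932

E0=262.3429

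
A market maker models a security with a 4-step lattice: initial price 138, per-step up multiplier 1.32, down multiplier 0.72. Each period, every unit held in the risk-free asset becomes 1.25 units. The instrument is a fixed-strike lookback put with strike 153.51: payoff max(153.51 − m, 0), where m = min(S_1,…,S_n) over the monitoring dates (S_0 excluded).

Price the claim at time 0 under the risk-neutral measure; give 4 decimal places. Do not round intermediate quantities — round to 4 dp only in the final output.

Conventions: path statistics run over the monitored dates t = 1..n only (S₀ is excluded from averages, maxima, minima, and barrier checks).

price = 4.0919

Under the martingale measure an up-move has probability p* = 0.8833; value the claim as the probability-weighted average of per-path payoffs, discounted 4 periods at R = 1.25.
Enumerate all 2^4 = 16 price paths (U = up ×1.32, D = down ×0.72); each path with k up-moves has probability p*^k·(1−p*)^(4−k).
DDDD: m=37.0859, payoff=116.4241, prob=0.000185
UDDD: m=67.9909, payoff=85.5191, prob=0.001403
DUDD: m=67.9909, payoff=85.5191, prob=0.001403
UUDD: m=124.6499, payoff=28.8601, prob=0.010620
DDUD: m=67.9909, payoff=85.5191, prob=0.001403
UDUD: m=124.6499, payoff=28.8601, prob=0.010620
DUUD: m=99.3600, payoff=54.1500, prob=0.010620
UUUD: m=182.1600, payoff=0.0000, prob=0.080412
DDDU: m=51.5082, payoff=102.0018, prob=0.001403
UDDU: m=94.4317, payoff=59.0783, prob=0.010620
DUDU: m=94.4317, payoff=59.0783, prob=0.010620
UUDU: m=173.1249, payoff=0.0000, prob=0.080412
DDUU: m=71.5392, payoff=81.9708, prob=0.010620
UDUU: m=131.1552, payoff=22.3548, prob=0.080412
DUUU: m=99.3600, payoff=54.1500, prob=0.080412
UUUU: m=182.1600, payoff=0.0000, prob=0.608833
Price = Σ prob·payoff / R^4 = 9.989974 / 2.441406 = 4.0919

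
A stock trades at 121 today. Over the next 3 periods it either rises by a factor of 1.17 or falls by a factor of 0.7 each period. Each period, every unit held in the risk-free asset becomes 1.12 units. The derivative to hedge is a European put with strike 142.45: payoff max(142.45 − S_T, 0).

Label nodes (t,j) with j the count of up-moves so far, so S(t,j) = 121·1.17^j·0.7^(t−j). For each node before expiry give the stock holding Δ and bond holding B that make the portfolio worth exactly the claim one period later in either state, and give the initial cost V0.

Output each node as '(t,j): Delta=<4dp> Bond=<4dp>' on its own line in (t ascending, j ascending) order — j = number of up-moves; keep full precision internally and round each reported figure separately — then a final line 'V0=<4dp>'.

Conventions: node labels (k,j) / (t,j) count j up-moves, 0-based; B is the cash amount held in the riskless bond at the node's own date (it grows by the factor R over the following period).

(0,0): Delta=-0.4252 Bond=57.9272
(1,0): Delta=-1.0000 Bond=113.5603
(1,1): Delta=-0.3843 Bond=59.0830
(2,0): Delta=-1.0000 Bond=127.1875
(2,1): Delta=-1.0000 Bond=127.1875
(2,2): Delta=-0.3405 Bond=58.9093
V0=6.4726

Since d<R<u, set p* = (R−d)/(u−d) = 0.8936; price each node as the discounted p*-expectation of its children.
Terminal payoffs: V(3,0)=100.9470, V(3,1)=73.0807, V(3,2)=26.5042, V(3,3)=0.0000
  t=2,j=0: stock 59.2900 → up 69.3693 (V=73.0807), down 41.5030 (V=100.9470). Price 67.8975; hedge Δ=-1.0000, bond B=127.1875.
  t=2,j=1: stock 99.0990 → up 115.9458 (V=26.5042), down 69.3693 (V=73.0807). Price 28.0885; hedge Δ=-1.0000, bond B=127.1875.
  t=2,j=2: stock 165.6369 → up 193.7952 (V=0.0000), down 115.9458 (V=26.5042). Price 2.5175; hedge Δ=-0.3405, bond B=58.9093.
  t=1,j=0: stock 84.7000 → up 99.0990 (V=28.0885), down 59.2900 (V=67.8975). Price 28.8603; hedge Δ=-1.0000, bond B=113.5603.
  t=1,j=1: stock 141.5700 → up 165.6369 (V=2.5175), down 99.0990 (V=28.0885). Price 4.6766; hedge Δ=-0.3843, bond B=59.0830.
  t=0,j=0: stock 121.0000 → up 141.5700 (V=4.6766), down 84.7000 (V=28.8603). Price 6.4726; hedge Δ=-0.4252, bond B=57.9272.
Sanity check at the root: Δ(0,0)·S0 + B(0,0) reproduces V0 = 6.4726.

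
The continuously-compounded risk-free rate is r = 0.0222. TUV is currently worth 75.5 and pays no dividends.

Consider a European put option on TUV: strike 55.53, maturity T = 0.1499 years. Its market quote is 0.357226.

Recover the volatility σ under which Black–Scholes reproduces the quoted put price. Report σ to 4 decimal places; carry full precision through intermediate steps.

sigma = 0.5241

At σ = 0.5241 the Black–Scholes value reproduces the quote:
σ√T = 0.5241·√0.1499 = 0.202915
d₁ = (ln(S/K) + (r+σ²/2)T) / (σ√T) = (ln(75.5/55.53) + (0.0222+0.5241²/2)·0.1499) / 0.202915 = (0.307209 + 0.023915) / 0.202915 = 1.631835
d₂ = d₁ − σ√T = 1.631835 − 0.202915 = 1.428919
e^{−rT} = 0.996678
N(−d₁) = 0.051357,  N(−d₂) = 0.076514
V = K·e^{−rT}·N(−d₂) − S·N(−d₁) = 4.234692 − 3.877466 = 0.357226 (the quoted price), and the Black–Scholes price is strictly increasing in σ, so σ is unique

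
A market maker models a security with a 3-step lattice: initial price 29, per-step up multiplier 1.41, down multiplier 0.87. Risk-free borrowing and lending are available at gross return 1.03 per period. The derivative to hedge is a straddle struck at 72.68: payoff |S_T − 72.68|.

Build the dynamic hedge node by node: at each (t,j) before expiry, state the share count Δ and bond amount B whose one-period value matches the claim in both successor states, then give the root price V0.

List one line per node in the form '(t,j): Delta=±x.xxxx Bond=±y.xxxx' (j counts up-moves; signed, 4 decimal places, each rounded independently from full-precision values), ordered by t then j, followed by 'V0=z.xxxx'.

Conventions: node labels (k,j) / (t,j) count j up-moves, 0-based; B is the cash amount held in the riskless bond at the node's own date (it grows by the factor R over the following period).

(0,0): Delta=-0.9090 Bond=64.2827
(1,0): Delta=-1.0000 Bond=68.5079
(1,1): Delta=-0.7756 Bond=60.7564
(2,0): Delta=-1.0000 Bond=70.5631
(2,1): Delta=-1.0000 Bond=70.5631
(2,2): Delta=-0.4467 Bond=43.6172
V0=37.9226

Since d<R<u, set p* = (R−d)/(u−d) = 0.2963; price each node as the discounted p*-expectation of its children.
At maturity the claim pays: V(3,0)=53.5834, V(3,1)=41.7304, V(3,2)=22.5202, V(3,3)=8.6134
(2,0): S=21.9501. Δ = (V_up−V_dn)/(S_up−S_dn) = (41.7304−53.5834)/(30.9496−19.0966) = -1.0000. V = [p*·41.7304 + (1−p*)·53.5834]/1.03 = 48.6130. B = V − Δ·S = 70.5631.
(2,1): S=35.5743. Δ = (V_up−V_dn)/(S_up−S_dn) = (22.5202−41.7304)/(50.1598−30.9496) = -1.0000. V = [p*·22.5202 + (1−p*)·41.7304]/1.03 = 34.9888. B = V − Δ·S = 70.5631.
(2,2): S=57.6549. Δ = (V_up−V_dn)/(S_up−S_dn) = (8.6134−22.5202)/(81.2934−50.1598) = -0.4467. V = [p*·8.6134 + (1−p*)·22.5202]/1.03 = 17.8638. B = V − Δ·S = 43.6172.
(1,0): S=25.2300. Δ = (V_up−V_dn)/(S_up−S_dn) = (34.9888−48.6130)/(35.5743−21.9501) = -1.0000. V = [p*·34.9888 + (1−p*)·48.6130]/1.03 = 43.2779. B = V − Δ·S = 68.5079.
(1,1): S=40.8900. Δ = (V_up−V_dn)/(S_up−S_dn) = (17.8638−34.9888)/(57.6549−35.5743) = -0.7756. V = [p*·17.8638 + (1−p*)·34.9888]/1.03 = 29.0434. B = V − Δ·S = 60.7564.
(0,0): S=29.0000. Δ = (V_up−V_dn)/(S_up−S_dn) = (29.0434−43.2779)/(40.8900−25.2300) = -0.9090. V = [p*·29.0434 + (1−p*)·43.2779]/1.03 = 37.9226. B = V − Δ·S = 64.2827.
As a check, the time-0 holding Δ(0,0)·S0 + B(0,0) comes to 37.9226 — exactly V0.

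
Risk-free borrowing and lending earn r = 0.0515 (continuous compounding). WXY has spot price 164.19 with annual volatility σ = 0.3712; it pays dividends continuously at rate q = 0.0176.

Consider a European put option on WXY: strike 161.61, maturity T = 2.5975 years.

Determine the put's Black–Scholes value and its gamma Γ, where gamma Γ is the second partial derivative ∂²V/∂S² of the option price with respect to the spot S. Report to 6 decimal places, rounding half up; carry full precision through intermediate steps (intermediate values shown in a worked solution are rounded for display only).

σ√T = 0.3712·√2.5975 = 0.598254
d₁ = (ln(S/K) + (r−q+σ²/2)T) / (σ√T) = (ln(164.19/161.61) + (0.0515−0.0176+0.3712²/2)·2.5975) / 0.598254 = (0.015838 + 0.267009) / 0.598254 = 0.472788
d₂ = d₁ − σ√T = 0.472788 − 0.598254 = -0.125466
e^{−rT} = 0.874790
e^{−qT} = 0.955313
N(−d₁) = 0.318182,  N(−d₂) = 0.549923
Put price V = K·e^{−rT}·N(−d₂) − S·e^{−qT}·N(−d₁) = 77.745225 − 49.907783 = 27.837442
φ(d₁) = (1/√(2π))·e^{−d₁²/2} = 0.356756
Γ = e^{−qT}·φ(d₁) / (S·σ·√T) = 0.003470

price = 27.837442
Γ = 0.003470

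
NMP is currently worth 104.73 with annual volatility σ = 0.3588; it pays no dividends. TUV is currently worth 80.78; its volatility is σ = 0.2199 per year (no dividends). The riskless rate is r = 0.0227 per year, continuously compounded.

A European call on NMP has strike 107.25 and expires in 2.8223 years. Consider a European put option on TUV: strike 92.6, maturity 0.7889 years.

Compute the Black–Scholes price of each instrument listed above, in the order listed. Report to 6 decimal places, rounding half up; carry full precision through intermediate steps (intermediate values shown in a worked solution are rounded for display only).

price(NMP call K=107.25) = 26.439135
price(TUV put K=92.6) = 12.958975

[NMP call K=107.25]
σ√T = 0.3588·√2.8223 = 0.602773
d₁ = (ln(S/K) + (r+σ²/2)T) / (σ√T) = (ln(104.73/107.25) + (0.0227+0.3588²/2)·2.8223) / 0.602773 = (-0.023777 + 0.245734) / 0.602773 = 0.368226
d₂ = d₁ − σ√T = 0.368226 − 0.602773 = -0.234547
e^{−rT} = 0.937943
N(d₁) = 0.643648,  N(d₂) = 0.407280
price = S·N(d₁) − K·e^{−rT}·N(d₂) = 67.409236 − 40.970101 = 26.439135
[TUV put K=92.6]
σ√T = 0.2199·√0.7889 = 0.195315
d₁ = (ln(S/K) + (r+σ²/2)T) / (σ√T) = (ln(80.78/92.6) + (0.0227+0.2199²/2)·0.7889) / 0.195315 = (-0.136560 + 0.036982) / 0.195315 = -0.509830
d₂ = d₁ − σ√T = -0.509830 − 0.195315 = -0.705146
e^{−rT} = 0.982251
N(−d₁) = 0.694915,  N(−d₂) = 0.759640
price = K·e^{−rT}·N(−d₂) − S·N(−d₁) = 69.094198 − 56.135223 = 12.958975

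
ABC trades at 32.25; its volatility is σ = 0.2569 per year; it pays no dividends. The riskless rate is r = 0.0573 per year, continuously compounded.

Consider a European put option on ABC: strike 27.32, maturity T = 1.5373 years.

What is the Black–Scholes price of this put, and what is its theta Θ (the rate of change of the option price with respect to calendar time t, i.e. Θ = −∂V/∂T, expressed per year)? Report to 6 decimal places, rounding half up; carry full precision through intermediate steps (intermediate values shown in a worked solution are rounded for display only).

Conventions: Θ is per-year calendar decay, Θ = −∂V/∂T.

price = 1.084450
Θ = -0.468339

σ√T = 0.2569·√1.5373 = 0.318525
d₁ = (ln(S/K) + (r+σ²/2)T) / (σ√T) = (ln(32.25/27.32) + (0.0573+0.2569²/2)·1.5373) / 0.318525 = (0.165899 + 0.138816) / 0.318525 = 0.956645
d₂ = d₁ − σ√T = 0.956645 − 0.318525 = 0.638120
e^{−rT} = 0.915681
N(−d₁) = 0.169373,  N(−d₂) = 0.261698
Put price V = K·e^{−rT}·N(−d₂) − S·N(−d₁) = 6.546734 − 5.462285 = 1.084450
φ(d₁) = (1/√(2π))·e^{−d₁²/2} = 0.252455
Θ = −S·φ(d₁)·σ/(2√T) + r·K·e^{−rT}·N(−d₂) = −0.843467 + 0.375128 = -0.468339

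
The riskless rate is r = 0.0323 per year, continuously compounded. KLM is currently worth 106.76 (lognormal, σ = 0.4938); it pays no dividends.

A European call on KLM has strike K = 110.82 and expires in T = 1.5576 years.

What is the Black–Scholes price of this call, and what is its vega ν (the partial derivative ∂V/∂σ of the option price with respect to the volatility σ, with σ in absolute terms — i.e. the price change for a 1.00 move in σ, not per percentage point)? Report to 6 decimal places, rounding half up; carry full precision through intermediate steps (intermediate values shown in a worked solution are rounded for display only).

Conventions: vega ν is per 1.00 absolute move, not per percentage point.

σ√T = 0.4938·√1.5576 = 0.616281
d₁ = (ln(S/K) + (r+σ²/2)T) / (σ√T) = (ln(106.76/110.82) + (0.0323+0.4938²/2)·1.5576) / 0.616281 = (-0.037324 + 0.240212) / 0.616281 = 0.329213
d₂ = d₁ − σ√T = 0.329213 − 0.616281 = -0.287068
e^{−rT} = 0.950934
N(d₁) = 0.629003,  N(d₂) = 0.387030
Call price V = S·N(d₁) − K·e^{−rT}·N(d₂) = 67.152328 − 40.786199 = 26.366129
φ(d₁) = (1/√(2π))·e^{−d₁²/2} = 0.377899
ν = S·φ(d₁)·√T = 50.351441

price = 26.366129
ν = 50.351441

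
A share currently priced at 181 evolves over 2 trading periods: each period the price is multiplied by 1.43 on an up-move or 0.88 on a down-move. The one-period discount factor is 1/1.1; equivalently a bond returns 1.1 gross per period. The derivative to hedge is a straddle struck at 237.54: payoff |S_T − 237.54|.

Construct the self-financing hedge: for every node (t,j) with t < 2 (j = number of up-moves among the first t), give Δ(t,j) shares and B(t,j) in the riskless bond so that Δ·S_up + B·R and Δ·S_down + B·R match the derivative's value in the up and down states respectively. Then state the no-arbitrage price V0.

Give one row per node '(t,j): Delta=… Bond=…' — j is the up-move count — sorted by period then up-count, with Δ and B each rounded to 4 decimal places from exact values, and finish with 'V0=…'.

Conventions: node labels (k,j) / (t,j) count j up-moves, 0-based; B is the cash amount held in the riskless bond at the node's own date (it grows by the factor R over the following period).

(0,0): Delta=-0.0314 Bond=56.0568
(1,0): Delta=-1.0000 Bond=215.9455
(1,1): Delta=0.8627 Bond=-169.7619
V0=50.3784

Risk-neutral probability p* = (R−d)/(u−d) = (1.1−0.88)/(1.43−0.88) = 0.4000.
At maturity the claim pays: V(2,0)=97.3736, V(2,1)=9.7696, V(2,2)=132.5869
  t=1,j=0: stock 159.2800 → up 227.7704 (V=9.7696), down 140.1664 (V=97.3736). Price 56.6655; hedge Δ=-1.0000, bond B=215.9455.
  t=1,j=1: stock 258.8300 → up 370.1269 (V=132.5869), down 227.7704 (V=9.7696). Price 53.5423; hedge Δ=0.8627, bond B=-169.7619.
  t=0,j=0: stock 181.0000 → up 258.8300 (V=53.5423), down 159.2800 (V=56.6655). Price 50.3784; hedge Δ=-0.0314, bond B=56.0568.
Check: Δ(0,0)·S0 + B(0,0) = 50.3784 = V0.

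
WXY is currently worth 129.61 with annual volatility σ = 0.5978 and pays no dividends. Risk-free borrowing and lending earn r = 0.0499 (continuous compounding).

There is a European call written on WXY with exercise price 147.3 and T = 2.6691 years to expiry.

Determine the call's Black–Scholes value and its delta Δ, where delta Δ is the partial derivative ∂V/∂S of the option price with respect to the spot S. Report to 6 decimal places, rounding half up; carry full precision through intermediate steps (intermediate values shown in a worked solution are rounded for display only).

price = 48.774960
Δ = 0.689240

σ√T = 0.5978·√2.6691 = 0.976649
d₁ = (ln(S/K) + (r+σ²/2)T) / (σ√T) = (ln(129.61/147.3) + (0.0499+0.5978²/2)·2.6691) / 0.976649 = (-0.127941 + 0.610109) / 0.976649 = 0.493696
d₂ = d₁ − σ√T = 0.493696 − 0.976649 = -0.482952
e^{−rT} = 0.875300
N(d₁) = 0.689240,  N(d₂) = 0.314565
Call price V = S·N(d₁) − K·e^{−rT}·N(d₂) = 89.332360 − 40.557399 = 48.774960
Δ = N(d₁) = 0.689240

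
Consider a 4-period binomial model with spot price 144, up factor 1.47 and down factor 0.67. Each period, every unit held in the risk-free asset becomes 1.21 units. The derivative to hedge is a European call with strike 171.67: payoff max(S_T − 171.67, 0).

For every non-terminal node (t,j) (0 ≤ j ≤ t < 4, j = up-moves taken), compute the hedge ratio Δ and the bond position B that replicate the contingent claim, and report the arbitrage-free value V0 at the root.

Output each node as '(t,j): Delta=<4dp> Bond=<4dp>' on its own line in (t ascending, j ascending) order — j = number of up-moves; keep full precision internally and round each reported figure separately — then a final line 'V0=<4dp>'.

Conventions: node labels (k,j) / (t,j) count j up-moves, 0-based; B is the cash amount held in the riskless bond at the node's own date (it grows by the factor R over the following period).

Since d<R<u, set p* = (R−d)/(u−d) = 0.6750; price each node as the discounted p*-expectation of its children.
Payoffs at expiry: V(4,0)=0.0000, V(4,1)=0.0000, V(4,2)=0.0000, V(4,3)=134.8009, V(4,4)=500.7364
(3,0): S=43.3099. Δ = (V_up−V_dn)/(S_up−S_dn) = (0.0000−0.0000)/(63.6655−29.0176) = 0.0000. V = [p*·0.0000 + (1−p*)·0.0000]/1.21 = 0.0000. B = V − Δ·S = 0.0000.
(3,1): S=95.0232. Δ = (V_up−V_dn)/(S_up−S_dn) = (0.0000−0.0000)/(139.6840−63.6655) = 0.0000. V = [p*·0.0000 + (1−p*)·0.0000]/1.21 = 0.0000. B = V − Δ·S = 0.0000.
(3,2): S=208.4836. Δ = (V_up−V_dn)/(S_up−S_dn) = (134.8009−0.0000)/(306.4709−139.6840) = 0.8082. V = [p*·134.8009 + (1−p*)·0.0000]/1.21 = 75.1989. B = V − Δ·S = -93.3023.
(3,3): S=457.4193. Δ = (V_up−V_dn)/(S_up−S_dn) = (500.7364−134.8009)/(672.4064−306.4709) = 1.0000. V = [p*·500.7364 + (1−p*)·134.8009]/1.21 = 315.5433. B = V − Δ·S = -141.8760.
(2,0): S=64.6416. Δ = (V_up−V_dn)/(S_up−S_dn) = (0.0000−0.0000)/(95.0232−43.3099) = 0.0000. V = [p*·0.0000 + (1−p*)·0.0000]/1.21 = 0.0000. B = V − Δ·S = 0.0000.
(2,1): S=141.8256. Δ = (V_up−V_dn)/(S_up−S_dn) = (75.1989−0.0000)/(208.4836−95.0232) = 0.6628. V = [p*·75.1989 + (1−p*)·0.0000]/1.21 = 41.9498. B = V − Δ·S = -52.0488.
(2,2): S=311.1696. Δ = (V_up−V_dn)/(S_up−S_dn) = (315.5433−75.1989)/(457.4193−208.4836) = 0.9655. V = [p*·315.5433 + (1−p*)·75.1989]/1.21 = 196.2243. B = V − Δ·S = -104.2063.
(1,0): S=96.4800. Δ = (V_up−V_dn)/(S_up−S_dn) = (41.9498−0.0000)/(141.8256−64.6416) = 0.5435. V = [p*·41.9498 + (1−p*)·0.0000]/1.21 = 23.4017. B = V − Δ·S = -29.0355.
(1,1): S=211.6800. Δ = (V_up−V_dn)/(S_up−S_dn) = (196.2243−41.9498)/(311.1696−141.8256) = 0.9110. V = [p*·196.2243 + (1−p*)·41.9498]/1.21 = 120.7314. B = V − Δ·S = -72.1116.
(0,0): S=144.0000. Δ = (V_up−V_dn)/(S_up−S_dn) = (120.7314−23.4017)/(211.6800−96.4800) = 0.8449. V = [p*·120.7314 + (1−p*)·23.4017]/1.21 = 73.6358. B = V − Δ·S = -48.0264.
Check: Δ(0,0)·S0 + B(0,0) = 73.6358 = V0.

(0,0): Delta=0.8449 Bond=-48.0264
(1,0): Delta=0.5435 Bond=-29.0355
(1,1): Delta=0.9110 Bond=-72.1116
(2,0): Delta=0.0000 Bond=0.0000
(2,1): Delta=0.6628 Bond=-52.0488
(2,2): Delta=0.9655 Bond=-104.2063
(3,0): Delta=0.0000 Bond=0.0000
(3,1): Delta=0.0000 Bond=0.0000
(3,2): Delta=0.8082 Bond=-93.3023
(3,3): Delta=1.0000 Bond=-141.8760
V0=73.6358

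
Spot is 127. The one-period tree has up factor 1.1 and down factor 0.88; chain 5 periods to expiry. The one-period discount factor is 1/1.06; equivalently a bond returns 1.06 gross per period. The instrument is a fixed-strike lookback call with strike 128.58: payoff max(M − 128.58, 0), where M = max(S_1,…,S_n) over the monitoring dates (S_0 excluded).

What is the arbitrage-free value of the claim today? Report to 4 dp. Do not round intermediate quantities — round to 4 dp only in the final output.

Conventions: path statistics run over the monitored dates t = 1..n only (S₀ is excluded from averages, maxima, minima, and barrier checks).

No-arbitrage gives p* = (R−d)/(u−d) = 0.8182: enumerate every path, weight its payoff by its p*-probability, and discount by R^5.
Enumerate all 2^5 = 32 price paths (U = up ×1.1, D = down ×0.88); each path with k up-moves has probability p*^k·(1−p*)^(5−k).
DDDDD: M=111.7600, payoff=0.0000, prob=0.000199
UDDDD: M=139.7000, payoff=11.1200, prob=0.000894
DUDDD: M=122.9360, payoff=0.0000, prob=0.000894
UUDDD: M=153.6700, payoff=25.0900, prob=0.004024
DDUDD: M=111.7600, payoff=0.0000, prob=0.000894
UDUDD: M=139.7000, payoff=11.1200, prob=0.004024
DUUDD: M=135.2296, payoff=6.6496, prob=0.004024
UUUDD: M=169.0370, payoff=40.4570, prob=0.018106
DDDUD: M=111.7600, payoff=0.0000, prob=0.000894
UDDUD: M=139.7000, payoff=11.1200, prob=0.004024
DUDUD: M=122.9360, payoff=0.0000, prob=0.004024
UUDUD: M=153.6700, payoff=25.0900, prob=0.018106
DDUUD: M=119.0020, payoff=0.0000, prob=0.004024
UDUUD: M=148.7526, payoff=20.1726, prob=0.018106
DUUUD: M=148.7526, payoff=20.1726, prob=0.018106
UUUUD: M=185.9407, payoff=57.3607, prob=0.081477
DDDDU: M=111.7600, payoff=0.0000, prob=0.000894
UDDDU: M=139.7000, payoff=11.1200, prob=0.004024
DUDDU: M=122.9360, payoff=0.0000, prob=0.004024
UUDDU: M=153.6700, payoff=25.0900, prob=0.018106
DDUDU: M=111.7600, payoff=0.0000, prob=0.004024
UDUDU: M=139.7000, payoff=11.1200, prob=0.018106
DUUDU: M=135.2296, payoff=6.6496, prob=0.018106
UUUDU: M=169.0370, payoff=40.4570, prob=0.081477
DDDUU: M=111.7600, payoff=0.0000, prob=0.004024
UDDUU: M=139.7000, payoff=11.1200, prob=0.018106
DUDUU: M=130.9023, payoff=2.3223, prob=0.018106
UUDUU: M=163.6278, payoff=35.0478, prob=0.081477
DDUUU: M=130.9023, payoff=2.3223, prob=0.018106
UDUUU: M=163.6278, payoff=35.0478, prob=0.081477
DUUUU: M=163.6278, payoff=35.0478, prob=0.081477
UUUUU: M=204.5348, payoff=75.9548, prob=0.366648
Price = Σ prob·payoff / R^5 = 47.635994 / 1.338226 = 35.5964

price = 35.5964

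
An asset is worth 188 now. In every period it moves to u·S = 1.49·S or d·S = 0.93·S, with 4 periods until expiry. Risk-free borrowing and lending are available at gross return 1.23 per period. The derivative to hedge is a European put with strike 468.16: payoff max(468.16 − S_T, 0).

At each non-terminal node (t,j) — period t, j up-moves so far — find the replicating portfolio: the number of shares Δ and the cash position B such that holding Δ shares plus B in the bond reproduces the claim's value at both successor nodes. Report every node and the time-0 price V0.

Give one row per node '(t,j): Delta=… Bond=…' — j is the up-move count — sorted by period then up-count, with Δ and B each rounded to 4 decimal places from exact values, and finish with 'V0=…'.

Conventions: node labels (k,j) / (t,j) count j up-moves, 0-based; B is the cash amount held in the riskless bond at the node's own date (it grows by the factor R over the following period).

The replicating-portfolio and risk-neutral prices coincide; use p* = (1.23−0.93)/(1.49−0.93) = 0.5357 for the latter.
At maturity the claim pays: V(4,0)=327.5262, V(4,1)=242.8435, V(4,2)=107.1691, V(4,3)=0.0000, V(4,4)=0.0000
(3,0): S=151.2191. Δ = (V_up−V_dn)/(S_up−S_dn) = (242.8435−327.5262)/(225.3165−140.6338) = -1.0000. V = [p*·242.8435 + (1−p*)·327.5262]/1.23 = 229.3988. B = V − Δ·S = 380.6179.
(3,1): S=242.2758. Δ = (V_up−V_dn)/(S_up−S_dn) = (107.1691−242.8435)/(360.9909−225.3165) = -1.0000. V = [p*·107.1691 + (1−p*)·242.8435]/1.23 = 138.3421. B = V − Δ·S = 380.6179.
(3,2): S=388.1623. Δ = (V_up−V_dn)/(S_up−S_dn) = (0.0000−107.1691)/(578.3618−360.9909) = -0.4930. V = [p*·0.0000 + (1−p*)·107.1691]/1.23 = 40.4529. B = V − Δ·S = 231.8263.
(3,3): S=621.8944. Δ = (V_up−V_dn)/(S_up−S_dn) = (0.0000−0.0000)/(926.6227−578.3618) = 0.0000. V = [p*·0.0000 + (1−p*)·0.0000]/1.23 = 0.0000. B = V − Δ·S = 0.0000.
(2,0): S=162.6012. Δ = (V_up−V_dn)/(S_up−S_dn) = (138.3421−229.3988)/(242.2758−151.2191) = -1.0000. V = [p*·138.3421 + (1−p*)·229.3988]/1.23 = 146.8442. B = V − Δ·S = 309.4454.
(2,1): S=260.5116. Δ = (V_up−V_dn)/(S_up−S_dn) = (40.4529−138.3421)/(388.1623−242.2758) = -0.6710. V = [p*·40.4529 + (1−p*)·138.3421]/1.23 = 69.8386. B = V − Δ·S = 244.6407.
(2,2): S=417.3788. Δ = (V_up−V_dn)/(S_up−S_dn) = (0.0000−40.4529)/(621.8944−388.1623) = -0.1731. V = [p*·0.0000 + (1−p*)·40.4529]/1.23 = 15.2697. B = V − Δ·S = 87.5070.
(1,0): S=174.8400. Δ = (V_up−V_dn)/(S_up−S_dn) = (69.8386−146.8442)/(260.5116−162.6012) = -0.7865. V = [p*·69.8386 + (1−p*)·146.8442]/1.23 = 85.8465. B = V − Δ·S = 223.3566.
(1,1): S=280.1200. Δ = (V_up−V_dn)/(S_up−S_dn) = (15.2697−69.8386)/(417.3788−260.5116) = -0.3479. V = [p*·15.2697 + (1−p*)·69.8386]/1.23 = 33.0124. B = V − Δ·S = 130.4569.
(0,0): S=188.0000. Δ = (V_up−V_dn)/(S_up−S_dn) = (33.0124−85.8465)/(280.1200−174.8400) = -0.5018. V = [p*·33.0124 + (1−p*)·85.8465]/1.23 = 46.7825. B = V − Δ·S = 141.1292.
Check: Δ(0,0)·S0 + B(0,0) = 46.7825 = V0.

(0,0): Delta=-0.5018 Bond=141.1292
(1,0): Delta=-0.7865 Bond=223.3566
(1,1): Delta=-0.3479 Bond=130.4569
(2,0): Delta=-1.0000 Bond=309.4454
(2,1): Delta=-0.6710 Bond=244.6407
(2,2): Delta=-0.1731 Bond=87.5070
(3,0): Delta=-1.0000 Bond=380.6179
(3,1): Delta=-1.0000 Bond=380.6179
(3,2): Delta=-0.4930 Bond=231.8263
(3,3): Delta=0.0000 Bond=0.0000
V0=46.7825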